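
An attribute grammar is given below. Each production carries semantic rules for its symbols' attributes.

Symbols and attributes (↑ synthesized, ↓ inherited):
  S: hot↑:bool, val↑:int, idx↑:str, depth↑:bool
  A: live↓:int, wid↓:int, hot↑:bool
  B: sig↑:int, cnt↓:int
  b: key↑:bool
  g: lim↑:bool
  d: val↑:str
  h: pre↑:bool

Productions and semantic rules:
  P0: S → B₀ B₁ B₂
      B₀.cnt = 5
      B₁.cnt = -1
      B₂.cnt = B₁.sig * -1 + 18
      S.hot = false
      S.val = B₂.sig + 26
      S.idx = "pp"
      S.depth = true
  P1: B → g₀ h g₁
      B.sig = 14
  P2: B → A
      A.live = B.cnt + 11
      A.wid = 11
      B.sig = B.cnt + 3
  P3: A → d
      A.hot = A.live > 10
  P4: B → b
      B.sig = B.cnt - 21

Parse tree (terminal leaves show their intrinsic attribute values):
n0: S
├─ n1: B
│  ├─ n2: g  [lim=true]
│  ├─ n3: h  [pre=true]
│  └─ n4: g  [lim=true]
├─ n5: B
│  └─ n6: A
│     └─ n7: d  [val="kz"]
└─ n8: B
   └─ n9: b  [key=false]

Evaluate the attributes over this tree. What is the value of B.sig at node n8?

-5

1. n1.cnt = 5  [5]
2. n2.lim = true  [terminal]
3. n3.pre = true  [terminal]
4. n4.lim = true  [terminal]
5. n1.sig = 14  [14]
6. n5.cnt = -1  [-1]
7. n6.live = 10  [B.cnt + 11]
8. n6.wid = 11  [11]
9. n7.val = "kz"  [terminal]
10. n6.hot = false  [A.live > 10]
11. n5.sig = 2  [B.cnt + 3]
12. n8.cnt = 16  [B₁.sig * -1 + 18]
13. n9.key = false  [terminal]
14. n8.sig = -5  [B.cnt - 21]
15. n0.hot = false  [false]
16. n0.val = 21  [B₂.sig + 26]
17. n0.idx = "pp"  ["pp"]
18. n0.depth = true  [true]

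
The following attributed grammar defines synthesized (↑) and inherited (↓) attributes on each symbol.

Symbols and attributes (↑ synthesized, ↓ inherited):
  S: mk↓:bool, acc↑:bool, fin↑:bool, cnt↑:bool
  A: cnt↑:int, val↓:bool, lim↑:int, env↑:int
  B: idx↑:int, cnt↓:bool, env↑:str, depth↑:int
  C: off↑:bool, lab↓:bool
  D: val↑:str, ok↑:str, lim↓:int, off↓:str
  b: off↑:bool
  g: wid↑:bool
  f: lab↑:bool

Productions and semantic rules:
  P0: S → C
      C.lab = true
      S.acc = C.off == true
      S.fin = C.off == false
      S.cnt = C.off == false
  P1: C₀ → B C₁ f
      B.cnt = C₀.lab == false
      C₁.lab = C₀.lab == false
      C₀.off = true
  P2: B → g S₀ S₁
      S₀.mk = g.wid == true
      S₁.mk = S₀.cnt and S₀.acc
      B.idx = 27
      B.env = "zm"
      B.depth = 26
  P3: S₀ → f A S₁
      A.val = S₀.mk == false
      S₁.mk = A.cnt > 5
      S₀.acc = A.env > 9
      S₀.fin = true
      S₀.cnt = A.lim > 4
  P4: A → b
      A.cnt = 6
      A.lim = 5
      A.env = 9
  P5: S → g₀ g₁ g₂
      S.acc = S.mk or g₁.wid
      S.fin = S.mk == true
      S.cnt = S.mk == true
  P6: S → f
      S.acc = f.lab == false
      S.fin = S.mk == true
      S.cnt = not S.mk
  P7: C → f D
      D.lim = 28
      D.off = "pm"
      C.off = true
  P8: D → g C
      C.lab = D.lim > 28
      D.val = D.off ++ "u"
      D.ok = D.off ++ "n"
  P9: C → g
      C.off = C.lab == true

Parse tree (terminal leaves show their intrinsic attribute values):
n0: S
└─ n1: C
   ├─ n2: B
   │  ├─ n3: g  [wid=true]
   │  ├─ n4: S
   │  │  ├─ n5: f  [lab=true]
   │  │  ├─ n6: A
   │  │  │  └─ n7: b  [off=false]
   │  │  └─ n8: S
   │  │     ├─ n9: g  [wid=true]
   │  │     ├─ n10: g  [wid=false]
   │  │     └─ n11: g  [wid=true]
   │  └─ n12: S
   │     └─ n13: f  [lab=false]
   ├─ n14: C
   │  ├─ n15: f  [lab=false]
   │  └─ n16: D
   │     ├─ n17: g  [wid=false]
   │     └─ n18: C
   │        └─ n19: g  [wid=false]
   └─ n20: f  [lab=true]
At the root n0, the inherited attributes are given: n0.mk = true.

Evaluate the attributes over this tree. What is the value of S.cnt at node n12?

true

1. n0.mk = true  [given at root]
2. n1.lab = true  [true]
3. n2.cnt = false  [C₀.lab == false]
4. n3.wid = true  [terminal]
5. n4.mk = true  [g.wid == true]
6. n5.lab = true  [terminal]
7. n6.val = false  [S₀.mk == false]
8. n7.off = false  [terminal]
9. n6.cnt = 6  [6]
10. n6.lim = 5  [5]
11. n6.env = 9  [9]
12. n8.mk = true  [A.cnt > 5]
13. n9.wid = true  [terminal]
14. n10.wid = false  [terminal]
15. n11.wid = true  [terminal]
16. n8.acc = true  [S.mk or g₁.wid]
17. n8.fin = true  [S.mk == true]
18. n8.cnt = true  [S.mk == true]
19. n4.acc = false  [A.env > 9]
20. n4.fin = true  [true]
21. n4.cnt = true  [A.lim > 4]
22. n12.mk = false  [S₀.cnt and S₀.acc]
23. n13.lab = false  [terminal]
24. n12.acc = true  [f.lab == false]
25. n12.fin = false  [S.mk == true]
26. n12.cnt = true  [not S.mk]
27. n2.idx = 27  [27]
28. n2.env = "zm"  ["zm"]
29. n2.depth = 26  [26]
30. n14.lab = false  [C₀.lab == false]
31. n15.lab = false  [terminal]
32. n16.lim = 28  [28]
33. n16.off = "pm"  ["pm"]
34. n17.wid = false  [terminal]
35. n18.lab = false  [D.lim > 28]
36. n19.wid = false  [terminal]
37. n18.off = false  [C.lab == true]
38. n16.val = "pmu"  [D.off ++ "u"]
39. n16.ok = "pmn"  [D.off ++ "n"]
40. n14.off = true  [true]
41. n20.lab = true  [terminal]
42. n1.off = true  [true]
43. n0.acc = true  [C.off == true]
44. n0.fin = false  [C.off == false]
45. n0.cnt = false  [C.off == false]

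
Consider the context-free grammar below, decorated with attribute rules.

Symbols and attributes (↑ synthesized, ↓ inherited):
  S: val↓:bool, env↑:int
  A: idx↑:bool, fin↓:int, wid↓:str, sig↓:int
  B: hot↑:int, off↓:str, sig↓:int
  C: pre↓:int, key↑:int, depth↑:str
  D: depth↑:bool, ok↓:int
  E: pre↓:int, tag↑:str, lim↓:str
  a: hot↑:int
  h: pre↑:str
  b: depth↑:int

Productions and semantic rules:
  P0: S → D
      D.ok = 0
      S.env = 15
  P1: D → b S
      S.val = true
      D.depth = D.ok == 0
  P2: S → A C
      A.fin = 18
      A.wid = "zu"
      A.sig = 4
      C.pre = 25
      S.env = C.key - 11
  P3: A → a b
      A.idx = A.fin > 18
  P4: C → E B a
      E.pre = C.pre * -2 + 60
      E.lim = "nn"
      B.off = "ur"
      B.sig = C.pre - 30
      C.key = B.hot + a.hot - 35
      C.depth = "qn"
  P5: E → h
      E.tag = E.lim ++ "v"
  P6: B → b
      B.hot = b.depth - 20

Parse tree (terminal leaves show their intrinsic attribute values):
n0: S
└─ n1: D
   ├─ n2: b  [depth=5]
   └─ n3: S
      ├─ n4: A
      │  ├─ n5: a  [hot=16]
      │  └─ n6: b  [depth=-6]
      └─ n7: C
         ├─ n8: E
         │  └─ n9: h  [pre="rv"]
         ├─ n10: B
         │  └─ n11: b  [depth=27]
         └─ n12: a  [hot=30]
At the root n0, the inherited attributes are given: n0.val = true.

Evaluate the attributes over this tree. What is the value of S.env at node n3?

-9

1. n0.val = true  [given at root]
2. n1.ok = 0  [0]
3. n2.depth = 5  [terminal]
4. n3.val = true  [true]
5. n4.fin = 18  [18]
6. n4.wid = "zu"  ["zu"]
7. n4.sig = 4  [4]
8. n5.hot = 16  [terminal]
9. n6.depth = -6  [terminal]
10. n4.idx = false  [A.fin > 18]
11. n7.pre = 25  [25]
12. n8.pre = 10  [C.pre * -2 + 60]
13. n8.lim = "nn"  ["nn"]
14. n9.pre = "rv"  [terminal]
15. n8.tag = "nnv"  [E.lim ++ "v"]
16. n10.off = "ur"  ["ur"]
17. n10.sig = -5  [C.pre - 30]
18. n11.depth = 27  [terminal]
19. n10.hot = 7  [b.depth - 20]
20. n12.hot = 30  [terminal]
21. n7.key = 2  [B.hot + a.hot - 35]
22. n7.depth = "qn"  ["qn"]
23. n3.env = -9  [C.key - 11]
24. n1.depth = true  [D.ok == 0]
25. n0.env = 15  [15]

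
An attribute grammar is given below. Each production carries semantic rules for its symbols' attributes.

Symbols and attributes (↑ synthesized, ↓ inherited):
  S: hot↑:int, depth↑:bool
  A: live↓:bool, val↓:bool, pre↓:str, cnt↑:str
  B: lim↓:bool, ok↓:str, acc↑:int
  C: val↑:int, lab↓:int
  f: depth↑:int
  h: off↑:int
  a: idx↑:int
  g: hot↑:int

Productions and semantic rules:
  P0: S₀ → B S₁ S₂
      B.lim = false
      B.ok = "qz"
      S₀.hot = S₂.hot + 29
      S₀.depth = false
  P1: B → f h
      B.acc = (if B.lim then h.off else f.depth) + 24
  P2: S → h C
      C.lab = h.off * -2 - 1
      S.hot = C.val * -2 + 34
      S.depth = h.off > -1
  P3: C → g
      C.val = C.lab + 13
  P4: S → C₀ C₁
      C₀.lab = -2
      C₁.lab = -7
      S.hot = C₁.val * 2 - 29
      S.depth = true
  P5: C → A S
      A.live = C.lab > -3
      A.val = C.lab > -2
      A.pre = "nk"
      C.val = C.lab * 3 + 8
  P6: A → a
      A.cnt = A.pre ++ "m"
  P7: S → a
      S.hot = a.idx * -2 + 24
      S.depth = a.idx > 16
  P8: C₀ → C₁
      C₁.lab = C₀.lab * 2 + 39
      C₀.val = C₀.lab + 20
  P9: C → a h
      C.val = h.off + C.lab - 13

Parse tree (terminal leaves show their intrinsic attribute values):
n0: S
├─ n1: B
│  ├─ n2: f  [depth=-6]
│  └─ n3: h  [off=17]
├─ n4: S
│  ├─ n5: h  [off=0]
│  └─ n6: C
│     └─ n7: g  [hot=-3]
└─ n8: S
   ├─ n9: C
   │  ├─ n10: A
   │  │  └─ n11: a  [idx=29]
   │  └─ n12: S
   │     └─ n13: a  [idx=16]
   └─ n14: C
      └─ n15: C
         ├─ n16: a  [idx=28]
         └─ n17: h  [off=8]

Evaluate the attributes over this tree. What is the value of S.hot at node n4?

1. n1.lim = false  [false]
2. n1.ok = "qz"  ["qz"]
3. n2.depth = -6  [terminal]
4. n3.off = 17  [terminal]
5. n1.acc = 18  [(if B.lim then h.off else f.depth) + 24]
6. n5.off = 0  [terminal]
7. n6.lab = -1  [h.off * -2 - 1]
8. n7.hot = -3  [terminal]
9. n6.val = 12  [C.lab + 13]
10. n4.hot = 10  [C.val * -2 + 34]
11. n4.depth = true  [h.off > -1]
12. n9.lab = -2  [-2]
13. n10.live = true  [C.lab > -3]
14. n10.val = false  [C.lab > -2]
15. n10.pre = "nk"  ["nk"]
16. n11.idx = 29  [terminal]
17. n10.cnt = "nkm"  [A.pre ++ "m"]
18. n13.idx = 16  [terminal]
19. n12.hot = -8  [a.idx * -2 + 24]
20. n12.depth = false  [a.idx > 16]
21. n9.val = 2  [C.lab * 3 + 8]
22. n14.lab = -7  [-7]
23. n15.lab = 25  [C₀.lab * 2 + 39]
24. n16.idx = 28  [terminal]
25. n17.off = 8  [terminal]
26. n15.val = 20  [h.off + C.lab - 13]
27. n14.val = 13  [C₀.lab + 20]
28. n8.hot = -3  [C₁.val * 2 - 29]
29. n8.depth = true  [true]
30. n0.hot = 26  [S₂.hot + 29]
31. n0.depth = false  [false]

10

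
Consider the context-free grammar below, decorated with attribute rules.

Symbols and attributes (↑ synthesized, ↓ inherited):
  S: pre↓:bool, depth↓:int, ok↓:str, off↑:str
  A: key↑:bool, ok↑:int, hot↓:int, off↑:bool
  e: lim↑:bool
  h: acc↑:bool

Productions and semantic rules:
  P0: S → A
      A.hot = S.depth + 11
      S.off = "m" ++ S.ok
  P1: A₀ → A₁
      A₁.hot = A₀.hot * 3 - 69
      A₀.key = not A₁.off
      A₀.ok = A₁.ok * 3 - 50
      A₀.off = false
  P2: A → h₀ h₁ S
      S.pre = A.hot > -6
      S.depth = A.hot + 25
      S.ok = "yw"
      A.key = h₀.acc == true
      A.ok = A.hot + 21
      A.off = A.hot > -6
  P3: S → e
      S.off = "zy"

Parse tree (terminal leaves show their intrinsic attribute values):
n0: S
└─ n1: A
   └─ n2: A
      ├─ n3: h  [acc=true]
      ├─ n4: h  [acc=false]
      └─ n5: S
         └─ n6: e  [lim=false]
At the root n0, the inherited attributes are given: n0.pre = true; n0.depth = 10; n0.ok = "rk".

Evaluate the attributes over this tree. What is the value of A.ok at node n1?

1. n0.pre = true  [given at root]
2. n0.depth = 10  [given at root]
3. n0.ok = "rk"  [given at root]
4. n1.hot = 21  [S.depth + 11]
5. n2.hot = -6  [A₀.hot * 3 - 69]
6. n3.acc = true  [terminal]
7. n4.acc = false  [terminal]
8. n5.pre = false  [A.hot > -6]
9. n5.depth = 19  [A.hot + 25]
10. n5.ok = "yw"  ["yw"]
11. n6.lim = false  [terminal]
12. n5.off = "zy"  ["zy"]
13. n2.key = true  [h₀.acc == true]
14. n2.ok = 15  [A.hot + 21]
15. n2.off = false  [A.hot > -6]
16. n1.key = true  [not A₁.off]
17. n1.ok = -5  [A₁.ok * 3 - 50]
18. n1.off = false  [false]
19. n0.off = "mrk"  ["m" ++ S.ok]

-5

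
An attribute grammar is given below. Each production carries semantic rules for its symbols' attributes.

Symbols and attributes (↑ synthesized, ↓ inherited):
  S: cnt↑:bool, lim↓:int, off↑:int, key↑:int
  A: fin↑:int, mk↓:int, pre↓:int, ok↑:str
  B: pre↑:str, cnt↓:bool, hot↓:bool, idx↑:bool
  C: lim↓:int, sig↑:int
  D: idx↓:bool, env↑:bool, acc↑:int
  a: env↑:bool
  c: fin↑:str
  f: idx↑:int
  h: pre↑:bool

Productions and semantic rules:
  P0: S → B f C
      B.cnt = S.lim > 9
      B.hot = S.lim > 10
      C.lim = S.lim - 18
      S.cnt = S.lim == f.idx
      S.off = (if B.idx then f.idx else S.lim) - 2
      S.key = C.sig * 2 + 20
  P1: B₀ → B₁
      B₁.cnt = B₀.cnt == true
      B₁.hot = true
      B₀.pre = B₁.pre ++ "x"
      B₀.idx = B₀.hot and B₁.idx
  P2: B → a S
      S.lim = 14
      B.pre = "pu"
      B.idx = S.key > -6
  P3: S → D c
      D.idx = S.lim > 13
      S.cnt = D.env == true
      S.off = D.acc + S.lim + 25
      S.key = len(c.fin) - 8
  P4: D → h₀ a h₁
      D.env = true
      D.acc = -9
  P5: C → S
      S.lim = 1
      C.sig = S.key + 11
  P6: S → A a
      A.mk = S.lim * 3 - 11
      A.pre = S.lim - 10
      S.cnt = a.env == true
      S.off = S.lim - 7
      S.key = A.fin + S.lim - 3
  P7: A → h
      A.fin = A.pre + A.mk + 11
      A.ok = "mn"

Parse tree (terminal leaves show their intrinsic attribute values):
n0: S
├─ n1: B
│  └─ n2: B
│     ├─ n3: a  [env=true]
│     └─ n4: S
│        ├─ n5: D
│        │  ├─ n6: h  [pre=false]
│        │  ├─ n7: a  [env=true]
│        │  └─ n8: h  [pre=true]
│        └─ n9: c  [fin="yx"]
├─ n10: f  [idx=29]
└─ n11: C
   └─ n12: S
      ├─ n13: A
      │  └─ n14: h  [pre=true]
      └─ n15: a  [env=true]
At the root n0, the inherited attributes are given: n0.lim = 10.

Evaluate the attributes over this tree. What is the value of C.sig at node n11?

1. n0.lim = 10  [given at root]
2. n1.cnt = true  [S.lim > 9]
3. n1.hot = false  [S.lim > 10]
4. n2.cnt = true  [B₀.cnt == true]
5. n2.hot = true  [true]
6. n3.env = true  [terminal]
7. n4.lim = 14  [14]
8. n5.idx = true  [S.lim > 13]
9. n6.pre = false  [terminal]
10. n7.env = true  [terminal]
11. n8.pre = true  [terminal]
12. n5.env = true  [true]
13. n5.acc = -9  [-9]
14. n9.fin = "yx"  [terminal]
15. n4.cnt = true  [D.env == true]
16. n4.off = 30  [D.acc + S.lim + 25]
17. n4.key = -6  [len(c.fin) - 8]
18. n2.pre = "pu"  ["pu"]
19. n2.idx = false  [S.key > -6]
20. n1.pre = "pux"  [B₁.pre ++ "x"]
21. n1.idx = false  [B₀.hot and B₁.idx]
22. n10.idx = 29  [terminal]
23. n11.lim = -8  [S.lim - 18]
24. n12.lim = 1  [1]
25. n13.mk = -8  [S.lim * 3 - 11]
26. n13.pre = -9  [S.lim - 10]
27. n14.pre = true  [terminal]
28. n13.fin = -6  [A.pre + A.mk + 11]
29. n13.ok = "mn"  ["mn"]
30. n15.env = true  [terminal]
31. n12.cnt = true  [a.env == true]
32. n12.off = -6  [S.lim - 7]
33. n12.key = -8  [A.fin + S.lim - 3]
34. n11.sig = 3  [S.key + 11]
35. n0.cnt = false  [S.lim == f.idx]
36. n0.off = 8  [(if B.idx then f.idx else S.lim) - 2]
37. n0.key = 26  [C.sig * 2 + 20]

3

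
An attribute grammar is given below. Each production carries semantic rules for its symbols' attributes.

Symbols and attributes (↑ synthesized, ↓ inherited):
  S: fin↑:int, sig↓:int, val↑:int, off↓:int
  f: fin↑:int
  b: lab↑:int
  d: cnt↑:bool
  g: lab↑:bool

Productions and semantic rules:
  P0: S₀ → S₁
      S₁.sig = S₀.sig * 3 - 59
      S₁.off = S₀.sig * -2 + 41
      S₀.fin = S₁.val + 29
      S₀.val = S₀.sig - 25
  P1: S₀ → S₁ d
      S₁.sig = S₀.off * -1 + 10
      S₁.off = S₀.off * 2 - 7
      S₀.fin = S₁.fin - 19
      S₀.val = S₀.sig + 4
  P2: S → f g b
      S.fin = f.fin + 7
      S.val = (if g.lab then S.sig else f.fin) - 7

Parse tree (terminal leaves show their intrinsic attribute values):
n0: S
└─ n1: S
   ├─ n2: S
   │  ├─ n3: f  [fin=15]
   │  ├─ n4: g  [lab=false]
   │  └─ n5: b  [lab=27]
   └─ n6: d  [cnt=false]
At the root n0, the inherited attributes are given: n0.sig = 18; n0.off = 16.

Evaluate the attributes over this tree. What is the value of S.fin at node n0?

1. n0.sig = 18  [given at root]
2. n0.off = 16  [given at root]
3. n1.sig = -5  [S₀.sig * 3 - 59]
4. n1.off = 5  [S₀.sig * -2 + 41]
5. n2.sig = 5  [S₀.off * -1 + 10]
6. n2.off = 3  [S₀.off * 2 - 7]
7. n3.fin = 15  [terminal]
8. n4.lab = false  [terminal]
9. n5.lab = 27  [terminal]
10. n2.fin = 22  [f.fin + 7]
11. n2.val = 8  [(if g.lab then S.sig else f.fin) - 7]
12. n6.cnt = false  [terminal]
13. n1.fin = 3  [S₁.fin - 19]
14. n1.val = -1  [S₀.sig + 4]
15. n0.fin = 28  [S₁.val + 29]
16. n0.val = -7  [S₀.sig - 25]

28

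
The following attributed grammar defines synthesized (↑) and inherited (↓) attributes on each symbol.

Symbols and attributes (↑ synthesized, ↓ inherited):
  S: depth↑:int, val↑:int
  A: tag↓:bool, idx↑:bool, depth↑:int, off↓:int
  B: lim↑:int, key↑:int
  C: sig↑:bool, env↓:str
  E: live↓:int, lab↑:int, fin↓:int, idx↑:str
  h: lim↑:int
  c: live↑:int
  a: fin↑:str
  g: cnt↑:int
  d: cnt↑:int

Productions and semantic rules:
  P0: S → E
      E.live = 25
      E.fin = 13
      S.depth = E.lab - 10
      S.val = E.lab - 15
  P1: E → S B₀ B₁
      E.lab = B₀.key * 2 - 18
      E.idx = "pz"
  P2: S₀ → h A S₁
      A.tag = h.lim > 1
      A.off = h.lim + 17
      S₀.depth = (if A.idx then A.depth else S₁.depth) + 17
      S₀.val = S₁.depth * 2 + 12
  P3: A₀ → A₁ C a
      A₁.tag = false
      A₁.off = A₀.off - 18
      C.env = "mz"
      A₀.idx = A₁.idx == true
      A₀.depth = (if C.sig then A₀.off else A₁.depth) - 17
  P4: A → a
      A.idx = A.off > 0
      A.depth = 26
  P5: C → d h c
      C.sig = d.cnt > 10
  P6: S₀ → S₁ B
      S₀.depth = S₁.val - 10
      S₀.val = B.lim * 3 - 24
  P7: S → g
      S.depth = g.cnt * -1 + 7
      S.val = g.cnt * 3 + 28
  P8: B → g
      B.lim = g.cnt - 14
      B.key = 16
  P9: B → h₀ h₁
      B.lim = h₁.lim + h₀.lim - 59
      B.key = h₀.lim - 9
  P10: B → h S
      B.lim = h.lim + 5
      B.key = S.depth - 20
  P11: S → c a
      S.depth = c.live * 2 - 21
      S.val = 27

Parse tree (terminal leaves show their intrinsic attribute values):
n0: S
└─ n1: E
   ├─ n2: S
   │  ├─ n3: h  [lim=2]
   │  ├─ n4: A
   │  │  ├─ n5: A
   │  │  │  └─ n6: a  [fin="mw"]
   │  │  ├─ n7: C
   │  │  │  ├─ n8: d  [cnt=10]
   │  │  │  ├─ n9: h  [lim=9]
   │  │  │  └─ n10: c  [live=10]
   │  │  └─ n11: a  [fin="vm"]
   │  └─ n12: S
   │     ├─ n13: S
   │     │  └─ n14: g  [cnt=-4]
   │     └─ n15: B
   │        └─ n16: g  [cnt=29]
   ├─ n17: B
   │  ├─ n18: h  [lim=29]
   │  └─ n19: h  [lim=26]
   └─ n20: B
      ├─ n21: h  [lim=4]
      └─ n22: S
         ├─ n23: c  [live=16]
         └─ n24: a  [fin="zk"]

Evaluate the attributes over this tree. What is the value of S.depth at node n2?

1. n1.live = 25  [25]
2. n1.fin = 13  [13]
3. n3.lim = 2  [terminal]
4. n4.tag = true  [h.lim > 1]
5. n4.off = 19  [h.lim + 17]
6. n5.tag = false  [false]
7. n5.off = 1  [A₀.off - 18]
8. n6.fin = "mw"  [terminal]
9. n5.idx = true  [A.off > 0]
10. n5.depth = 26  [26]
11. n7.env = "mz"  ["mz"]
12. n8.cnt = 10  [terminal]
13. n9.lim = 9  [terminal]
14. n10.live = 10  [terminal]
15. n7.sig = false  [d.cnt > 10]
16. n11.fin = "vm"  [terminal]
17. n4.idx = true  [A₁.idx == true]
18. n4.depth = 9  [(if C.sig then A₀.off else A₁.depth) - 17]
19. n14.cnt = -4  [terminal]
20. n13.depth = 11  [g.cnt * -1 + 7]
21. n13.val = 16  [g.cnt * 3 + 28]
22. n16.cnt = 29  [terminal]
23. n15.lim = 15  [g.cnt - 14]
24. n15.key = 16  [16]
25. n12.depth = 6  [S₁.val - 10]
26. n12.val = 21  [B.lim * 3 - 24]
27. n2.depth = 26  [(if A.idx then A.depth else S₁.depth) + 17]
28. n2.val = 24  [S₁.depth * 2 + 12]
29. n18.lim = 29  [terminal]
30. n19.lim = 26  [terminal]
31. n17.lim = -4  [h₁.lim + h₀.lim - 59]
32. n17.key = 20  [h₀.lim - 9]
33. n21.lim = 4  [terminal]
34. n23.live = 16  [terminal]
35. n24.fin = "zk"  [terminal]
36. n22.depth = 11  [c.live * 2 - 21]
37. n22.val = 27  [27]
38. n20.lim = 9  [h.lim + 5]
39. n20.key = -9  [S.depth - 20]
40. n1.lab = 22  [B₀.key * 2 - 18]
41. n1.idx = "pz"  ["pz"]
42. n0.depth = 12  [E.lab - 10]
43. n0.val = 7  [E.lab - 15]

26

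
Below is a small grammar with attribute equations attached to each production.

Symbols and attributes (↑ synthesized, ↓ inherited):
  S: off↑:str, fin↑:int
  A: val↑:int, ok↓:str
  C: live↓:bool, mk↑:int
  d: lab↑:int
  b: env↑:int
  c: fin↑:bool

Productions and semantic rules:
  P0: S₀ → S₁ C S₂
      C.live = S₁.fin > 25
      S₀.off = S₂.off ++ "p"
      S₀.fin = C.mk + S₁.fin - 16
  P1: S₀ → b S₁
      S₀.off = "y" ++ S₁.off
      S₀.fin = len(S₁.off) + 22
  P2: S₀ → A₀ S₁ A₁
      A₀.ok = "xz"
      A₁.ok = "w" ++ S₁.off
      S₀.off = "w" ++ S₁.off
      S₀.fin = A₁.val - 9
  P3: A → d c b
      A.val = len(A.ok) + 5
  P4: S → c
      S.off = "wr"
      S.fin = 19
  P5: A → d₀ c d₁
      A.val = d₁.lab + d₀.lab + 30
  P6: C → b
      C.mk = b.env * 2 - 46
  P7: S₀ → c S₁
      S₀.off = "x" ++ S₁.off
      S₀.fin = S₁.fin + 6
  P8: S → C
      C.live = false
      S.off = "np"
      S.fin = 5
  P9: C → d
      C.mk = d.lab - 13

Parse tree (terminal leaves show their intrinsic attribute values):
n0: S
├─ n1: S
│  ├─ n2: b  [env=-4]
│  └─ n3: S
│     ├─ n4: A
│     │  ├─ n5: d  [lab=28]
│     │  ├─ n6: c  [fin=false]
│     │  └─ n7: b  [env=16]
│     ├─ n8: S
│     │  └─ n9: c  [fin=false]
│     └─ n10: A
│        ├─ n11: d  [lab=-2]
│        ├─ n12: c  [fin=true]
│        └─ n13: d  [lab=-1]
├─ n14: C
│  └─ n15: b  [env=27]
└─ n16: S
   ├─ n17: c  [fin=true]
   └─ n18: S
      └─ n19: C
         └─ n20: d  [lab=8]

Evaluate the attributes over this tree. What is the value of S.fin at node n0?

1. n2.env = -4  [terminal]
2. n4.ok = "xz"  ["xz"]
3. n5.lab = 28  [terminal]
4. n6.fin = false  [terminal]
5. n7.env = 16  [terminal]
6. n4.val = 7  [len(A.ok) + 5]
7. n9.fin = false  [terminal]
8. n8.off = "wr"  ["wr"]
9. n8.fin = 19  [19]
10. n10.ok = "wwr"  ["w" ++ S₁.off]
11. n11.lab = -2  [terminal]
12. n12.fin = true  [terminal]
13. n13.lab = -1  [terminal]
14. n10.val = 27  [d₁.lab + d₀.lab + 30]
15. n3.off = "wwr"  ["w" ++ S₁.off]
16. n3.fin = 18  [A₁.val - 9]
17. n1.off = "ywwr"  ["y" ++ S₁.off]
18. n1.fin = 25  [len(S₁.off) + 22]
19. n14.live = false  [S₁.fin > 25]
20. n15.env = 27  [terminal]
21. n14.mk = 8  [b.env * 2 - 46]
22. n17.fin = true  [terminal]
23. n19.live = false  [false]
24. n20.lab = 8  [terminal]
25. n19.mk = -5  [d.lab - 13]
26. n18.off = "np"  ["np"]
27. n18.fin = 5  [5]
28. n16.off = "xnp"  ["x" ++ S₁.off]
29. n16.fin = 11  [S₁.fin + 6]
30. n0.off = "xnpp"  [S₂.off ++ "p"]
31. n0.fin = 17  [C.mk + S₁.fin - 16]

17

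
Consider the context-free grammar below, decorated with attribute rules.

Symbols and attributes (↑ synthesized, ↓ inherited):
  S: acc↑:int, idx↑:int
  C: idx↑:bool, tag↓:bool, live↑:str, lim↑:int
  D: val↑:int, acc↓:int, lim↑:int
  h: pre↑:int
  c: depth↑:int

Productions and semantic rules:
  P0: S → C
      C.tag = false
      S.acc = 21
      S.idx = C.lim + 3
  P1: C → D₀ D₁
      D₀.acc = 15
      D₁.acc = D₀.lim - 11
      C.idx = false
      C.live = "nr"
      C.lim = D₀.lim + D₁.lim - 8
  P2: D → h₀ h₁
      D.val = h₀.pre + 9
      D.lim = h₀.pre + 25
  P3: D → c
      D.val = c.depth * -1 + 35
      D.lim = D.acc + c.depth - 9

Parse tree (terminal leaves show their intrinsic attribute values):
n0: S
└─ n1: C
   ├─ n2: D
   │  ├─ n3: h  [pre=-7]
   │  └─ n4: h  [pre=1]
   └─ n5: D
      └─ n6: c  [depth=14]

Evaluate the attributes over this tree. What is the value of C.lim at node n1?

1. n1.tag = false  [false]
2. n2.acc = 15  [15]
3. n3.pre = -7  [terminal]
4. n4.pre = 1  [terminal]
5. n2.val = 2  [h₀.pre + 9]
6. n2.lim = 18  [h₀.pre + 25]
7. n5.acc = 7  [D₀.lim - 11]
8. n6.depth = 14  [terminal]
9. n5.val = 21  [c.depth * -1 + 35]
10. n5.lim = 12  [D.acc + c.depth - 9]
11. n1.idx = false  [false]
12. n1.live = "nr"  ["nr"]
13. n1.lim = 22  [D₀.lim + D₁.lim - 8]
14. n0.acc = 21  [21]
15. n0.idx = 25  [C.lim + 3]

22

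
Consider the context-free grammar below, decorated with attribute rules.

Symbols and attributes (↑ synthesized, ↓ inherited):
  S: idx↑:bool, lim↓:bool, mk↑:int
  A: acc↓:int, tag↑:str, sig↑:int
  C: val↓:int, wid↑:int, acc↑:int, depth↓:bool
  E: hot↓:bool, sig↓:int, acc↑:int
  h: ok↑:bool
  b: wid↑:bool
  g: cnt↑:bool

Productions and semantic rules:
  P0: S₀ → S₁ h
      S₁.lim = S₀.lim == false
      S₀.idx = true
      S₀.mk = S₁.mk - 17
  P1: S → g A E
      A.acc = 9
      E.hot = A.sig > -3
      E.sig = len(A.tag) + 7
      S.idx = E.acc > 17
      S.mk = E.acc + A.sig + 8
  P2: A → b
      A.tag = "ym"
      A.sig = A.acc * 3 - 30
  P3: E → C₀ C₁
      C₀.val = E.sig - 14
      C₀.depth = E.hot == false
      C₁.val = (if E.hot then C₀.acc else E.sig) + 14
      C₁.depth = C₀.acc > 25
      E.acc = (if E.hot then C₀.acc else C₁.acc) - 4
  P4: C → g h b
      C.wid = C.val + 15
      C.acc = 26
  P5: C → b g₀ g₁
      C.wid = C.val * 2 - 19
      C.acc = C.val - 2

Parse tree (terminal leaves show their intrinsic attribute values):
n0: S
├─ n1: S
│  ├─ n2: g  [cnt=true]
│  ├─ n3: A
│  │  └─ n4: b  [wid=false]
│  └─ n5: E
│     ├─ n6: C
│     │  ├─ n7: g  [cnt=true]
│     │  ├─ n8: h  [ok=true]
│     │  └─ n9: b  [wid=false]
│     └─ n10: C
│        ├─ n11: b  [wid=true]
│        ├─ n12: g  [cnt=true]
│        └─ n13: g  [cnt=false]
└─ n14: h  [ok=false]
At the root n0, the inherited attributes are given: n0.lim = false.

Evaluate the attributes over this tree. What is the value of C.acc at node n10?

1. n0.lim = false  [given at root]
2. n1.lim = true  [S₀.lim == false]
3. n2.cnt = true  [terminal]
4. n3.acc = 9  [9]
5. n4.wid = false  [terminal]
6. n3.tag = "ym"  ["ym"]
7. n3.sig = -3  [A.acc * 3 - 30]
8. n5.hot = false  [A.sig > -3]
9. n5.sig = 9  [len(A.tag) + 7]
10. n6.val = -5  [E.sig - 14]
11. n6.depth = true  [E.hot == false]
12. n7.cnt = true  [terminal]
13. n8.ok = true  [terminal]
14. n9.wid = false  [terminal]
15. n6.wid = 10  [C.val + 15]
16. n6.acc = 26  [26]
17. n10.val = 23  [(if E.hot then C₀.acc else E.sig) + 14]
18. n10.depth = true  [C₀.acc > 25]
19. n11.wid = true  [terminal]
20. n12.cnt = true  [terminal]
21. n13.cnt = false  [terminal]
22. n10.wid = 27  [C.val * 2 - 19]
23. n10.acc = 21  [C.val - 2]
24. n5.acc = 17  [(if E.hot then C₀.acc else C₁.acc) - 4]
25. n1.idx = false  [E.acc > 17]
26. n1.mk = 22  [E.acc + A.sig + 8]
27. n14.ok = false  [terminal]
28. n0.idx = true  [true]
29. n0.mk = 5  [S₁.mk - 17]

21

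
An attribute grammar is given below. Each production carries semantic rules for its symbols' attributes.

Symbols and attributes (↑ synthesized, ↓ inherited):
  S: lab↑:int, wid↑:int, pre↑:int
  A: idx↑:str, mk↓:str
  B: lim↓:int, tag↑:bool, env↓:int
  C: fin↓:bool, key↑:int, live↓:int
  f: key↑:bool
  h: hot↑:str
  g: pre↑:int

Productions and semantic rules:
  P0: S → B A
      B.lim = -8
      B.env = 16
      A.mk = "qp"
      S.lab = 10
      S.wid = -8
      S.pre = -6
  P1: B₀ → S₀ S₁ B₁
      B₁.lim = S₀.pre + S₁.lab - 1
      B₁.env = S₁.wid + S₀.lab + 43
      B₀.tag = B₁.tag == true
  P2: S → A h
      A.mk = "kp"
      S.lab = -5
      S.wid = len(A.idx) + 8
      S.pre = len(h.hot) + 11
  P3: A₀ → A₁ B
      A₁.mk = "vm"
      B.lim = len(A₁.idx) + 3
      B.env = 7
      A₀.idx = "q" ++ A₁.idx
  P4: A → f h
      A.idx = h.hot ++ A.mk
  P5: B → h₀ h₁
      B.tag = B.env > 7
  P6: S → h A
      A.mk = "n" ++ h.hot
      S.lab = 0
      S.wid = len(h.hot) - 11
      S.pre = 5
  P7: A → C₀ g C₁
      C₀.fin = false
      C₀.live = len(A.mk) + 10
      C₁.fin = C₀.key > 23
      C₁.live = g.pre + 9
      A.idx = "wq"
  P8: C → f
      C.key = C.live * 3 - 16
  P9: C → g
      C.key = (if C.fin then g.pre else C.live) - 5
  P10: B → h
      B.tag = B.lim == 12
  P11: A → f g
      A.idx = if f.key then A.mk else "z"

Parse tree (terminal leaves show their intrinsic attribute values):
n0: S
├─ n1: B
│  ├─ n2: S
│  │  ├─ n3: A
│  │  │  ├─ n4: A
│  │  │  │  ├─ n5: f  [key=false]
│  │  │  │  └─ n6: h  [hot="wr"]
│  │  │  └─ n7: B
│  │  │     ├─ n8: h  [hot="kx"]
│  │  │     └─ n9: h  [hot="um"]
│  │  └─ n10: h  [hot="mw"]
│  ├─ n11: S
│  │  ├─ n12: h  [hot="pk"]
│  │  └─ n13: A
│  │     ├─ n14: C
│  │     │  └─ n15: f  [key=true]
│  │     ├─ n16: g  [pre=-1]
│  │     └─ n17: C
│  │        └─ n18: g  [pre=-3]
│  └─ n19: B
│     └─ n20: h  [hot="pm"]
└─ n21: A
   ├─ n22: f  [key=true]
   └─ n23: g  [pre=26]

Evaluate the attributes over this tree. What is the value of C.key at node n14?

23

1. n1.lim = -8  [-8]
2. n1.env = 16  [16]
3. n3.mk = "kp"  ["kp"]
4. n4.mk = "vm"  ["vm"]
5. n5.key = false  [terminal]
6. n6.hot = "wr"  [terminal]
7. n4.idx = "wrvm"  [h.hot ++ A.mk]
8. n7.lim = 7  [len(A₁.idx) + 3]
9. n7.env = 7  [7]
10. n8.hot = "kx"  [terminal]
11. n9.hot = "um"  [terminal]
12. n7.tag = false  [B.env > 7]
13. n3.idx = "qwrvm"  ["q" ++ A₁.idx]
14. n10.hot = "mw"  [terminal]
15. n2.lab = -5  [-5]
16. n2.wid = 13  [len(A.idx) + 8]
17. n2.pre = 13  [len(h.hot) + 11]
18. n12.hot = "pk"  [terminal]
19. n13.mk = "npk"  ["n" ++ h.hot]
20. n14.fin = false  [false]
21. n14.live = 13  [len(A.mk) + 10]
22. n15.key = true  [terminal]
23. n14.key = 23  [C.live * 3 - 16]
24. n16.pre = -1  [terminal]
25. n17.fin = false  [C₀.key > 23]
26. n17.live = 8  [g.pre + 9]
27. n18.pre = -3  [terminal]
28. n17.key = 3  [(if C.fin then g.pre else C.live) - 5]
29. n13.idx = "wq"  ["wq"]
30. n11.lab = 0  [0]
31. n11.wid = -9  [len(h.hot) - 11]
32. n11.pre = 5  [5]
33. n19.lim = 12  [S₀.pre + S₁.lab - 1]
34. n19.env = 29  [S₁.wid + S₀.lab + 43]
35. n20.hot = "pm"  [terminal]
36. n19.tag = true  [B.lim == 12]
37. n1.tag = true  [B₁.tag == true]
38. n21.mk = "qp"  ["qp"]
39. n22.key = true  [terminal]
40. n23.pre = 26  [terminal]
41. n21.idx = "qp"  [if f.key then A.mk else "z"]
42. n0.lab = 10  [10]
43. n0.wid = -8  [-8]
44. n0.pre = -6  [-6]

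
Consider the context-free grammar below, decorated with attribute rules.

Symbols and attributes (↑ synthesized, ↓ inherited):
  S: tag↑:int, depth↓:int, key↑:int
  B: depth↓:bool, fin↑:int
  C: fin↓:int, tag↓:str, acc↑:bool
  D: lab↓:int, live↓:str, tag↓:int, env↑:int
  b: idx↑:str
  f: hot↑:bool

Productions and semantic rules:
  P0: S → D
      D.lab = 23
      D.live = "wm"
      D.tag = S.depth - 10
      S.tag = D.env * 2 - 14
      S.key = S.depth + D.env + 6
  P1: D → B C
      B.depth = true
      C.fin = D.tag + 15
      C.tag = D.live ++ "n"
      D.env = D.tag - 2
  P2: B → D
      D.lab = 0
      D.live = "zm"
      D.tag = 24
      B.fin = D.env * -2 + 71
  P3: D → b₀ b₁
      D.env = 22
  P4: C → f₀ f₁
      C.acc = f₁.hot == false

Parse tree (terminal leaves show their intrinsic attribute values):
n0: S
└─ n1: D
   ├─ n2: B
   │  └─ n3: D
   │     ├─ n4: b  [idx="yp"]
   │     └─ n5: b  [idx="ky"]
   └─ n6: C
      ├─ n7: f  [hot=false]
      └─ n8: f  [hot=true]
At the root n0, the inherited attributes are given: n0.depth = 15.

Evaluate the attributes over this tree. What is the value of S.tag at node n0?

-8

1. n0.depth = 15  [given at root]
2. n1.lab = 23  [23]
3. n1.live = "wm"  ["wm"]
4. n1.tag = 5  [S.depth - 10]
5. n2.depth = true  [true]
6. n3.lab = 0  [0]
7. n3.live = "zm"  ["zm"]
8. n3.tag = 24  [24]
9. n4.idx = "yp"  [terminal]
10. n5.idx = "ky"  [terminal]
11. n3.env = 22  [22]
12. n2.fin = 27  [D.env * -2 + 71]
13. n6.fin = 20  [D.tag + 15]
14. n6.tag = "wmn"  [D.live ++ "n"]
15. n7.hot = false  [terminal]
16. n8.hot = true  [terminal]
17. n6.acc = false  [f₁.hot == false]
18. n1.env = 3  [D.tag - 2]
19. n0.tag = -8  [D.env * 2 - 14]
20. n0.key = 24  [S.depth + D.env + 6]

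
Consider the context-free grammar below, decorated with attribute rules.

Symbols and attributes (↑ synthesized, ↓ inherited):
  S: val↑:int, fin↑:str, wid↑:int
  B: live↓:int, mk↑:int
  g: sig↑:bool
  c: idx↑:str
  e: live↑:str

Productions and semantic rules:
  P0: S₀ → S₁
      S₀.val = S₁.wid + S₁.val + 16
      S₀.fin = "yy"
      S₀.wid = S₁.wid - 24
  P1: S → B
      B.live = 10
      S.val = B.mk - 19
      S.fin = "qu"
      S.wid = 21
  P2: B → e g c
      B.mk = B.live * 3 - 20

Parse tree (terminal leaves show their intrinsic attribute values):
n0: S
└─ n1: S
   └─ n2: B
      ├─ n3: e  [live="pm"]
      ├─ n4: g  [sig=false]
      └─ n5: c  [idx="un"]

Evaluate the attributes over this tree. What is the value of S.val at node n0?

1. n2.live = 10  [10]
2. n3.live = "pm"  [terminal]
3. n4.sig = false  [terminal]
4. n5.idx = "un"  [terminal]
5. n2.mk = 10  [B.live * 3 - 20]
6. n1.val = -9  [B.mk - 19]
7. n1.fin = "qu"  ["qu"]
8. n1.wid = 21  [21]
9. n0.val = 28  [S₁.wid + S₁.val + 16]
10. n0.fin = "yy"  ["yy"]
11. n0.wid = -3  [S₁.wid - 24]

28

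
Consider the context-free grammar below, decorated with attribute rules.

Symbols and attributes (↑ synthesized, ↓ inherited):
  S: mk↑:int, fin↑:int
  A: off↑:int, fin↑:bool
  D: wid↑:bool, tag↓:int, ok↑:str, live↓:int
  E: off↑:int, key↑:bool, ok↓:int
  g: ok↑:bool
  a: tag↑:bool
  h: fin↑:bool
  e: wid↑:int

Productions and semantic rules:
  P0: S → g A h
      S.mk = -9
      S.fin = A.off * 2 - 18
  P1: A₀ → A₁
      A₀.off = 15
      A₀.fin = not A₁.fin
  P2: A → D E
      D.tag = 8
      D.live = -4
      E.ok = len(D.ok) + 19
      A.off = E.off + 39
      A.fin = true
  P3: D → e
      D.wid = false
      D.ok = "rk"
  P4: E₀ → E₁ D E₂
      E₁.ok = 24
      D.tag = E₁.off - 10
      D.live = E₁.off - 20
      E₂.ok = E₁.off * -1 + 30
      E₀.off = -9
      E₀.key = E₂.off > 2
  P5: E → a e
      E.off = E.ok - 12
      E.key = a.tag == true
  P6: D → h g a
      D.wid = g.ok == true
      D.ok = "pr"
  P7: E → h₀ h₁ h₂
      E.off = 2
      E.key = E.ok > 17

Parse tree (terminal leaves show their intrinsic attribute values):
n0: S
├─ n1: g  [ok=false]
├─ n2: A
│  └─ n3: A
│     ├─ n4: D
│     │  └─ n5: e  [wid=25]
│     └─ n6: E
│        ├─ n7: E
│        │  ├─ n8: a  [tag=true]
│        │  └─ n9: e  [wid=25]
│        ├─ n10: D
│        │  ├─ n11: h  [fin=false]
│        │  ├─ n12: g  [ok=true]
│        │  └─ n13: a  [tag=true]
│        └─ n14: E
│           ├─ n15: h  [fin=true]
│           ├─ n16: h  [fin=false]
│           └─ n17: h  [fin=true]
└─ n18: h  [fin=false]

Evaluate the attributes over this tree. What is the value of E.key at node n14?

1. n1.ok = false  [terminal]
2. n4.tag = 8  [8]
3. n4.live = -4  [-4]
4. n5.wid = 25  [terminal]
5. n4.wid = false  [false]
6. n4.ok = "rk"  ["rk"]
7. n6.ok = 21  [len(D.ok) + 19]
8. n7.ok = 24  [24]
9. n8.tag = true  [terminal]
10. n9.wid = 25  [terminal]
11. n7.off = 12  [E.ok - 12]
12. n7.key = true  [a.tag == true]
13. n10.tag = 2  [E₁.off - 10]
14. n10.live = -8  [E₁.off - 20]
15. n11.fin = false  [terminal]
16. n12.ok = true  [terminal]
17. n13.tag = true  [terminal]
18. n10.wid = true  [g.ok == true]
19. n10.ok = "pr"  ["pr"]
20. n14.ok = 18  [E₁.off * -1 + 30]
21. n15.fin = true  [terminal]
22. n16.fin = false  [terminal]
23. n17.fin = true  [terminal]
24. n14.off = 2  [2]
25. n14.key = true  [E.ok > 17]
26. n6.off = -9  [-9]
27. n6.key = false  [E₂.off > 2]
28. n3.off = 30  [E.off + 39]
29. n3.fin = true  [true]
30. n2.off = 15  [15]
31. n2.fin = false  [not A₁.fin]
32. n18.fin = false  [terminal]
33. n0.mk = -9  [-9]
34. n0.fin = 12  [A.off * 2 - 18]

true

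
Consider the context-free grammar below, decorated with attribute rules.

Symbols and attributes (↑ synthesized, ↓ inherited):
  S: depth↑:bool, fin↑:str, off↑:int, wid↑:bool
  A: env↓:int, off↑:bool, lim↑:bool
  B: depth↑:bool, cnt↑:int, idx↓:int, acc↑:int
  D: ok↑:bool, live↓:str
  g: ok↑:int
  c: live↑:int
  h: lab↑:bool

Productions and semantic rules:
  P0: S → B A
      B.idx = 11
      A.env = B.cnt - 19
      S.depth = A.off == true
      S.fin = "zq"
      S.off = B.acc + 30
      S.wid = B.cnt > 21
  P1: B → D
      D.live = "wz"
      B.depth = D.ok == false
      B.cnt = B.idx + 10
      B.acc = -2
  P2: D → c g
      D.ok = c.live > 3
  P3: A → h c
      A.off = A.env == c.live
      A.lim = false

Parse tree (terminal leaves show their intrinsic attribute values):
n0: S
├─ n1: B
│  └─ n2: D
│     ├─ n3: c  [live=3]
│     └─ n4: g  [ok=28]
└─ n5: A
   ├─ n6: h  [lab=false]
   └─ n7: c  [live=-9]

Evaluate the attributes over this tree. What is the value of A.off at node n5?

1. n1.idx = 11  [11]
2. n2.live = "wz"  ["wz"]
3. n3.live = 3  [terminal]
4. n4.ok = 28  [terminal]
5. n2.ok = false  [c.live > 3]
6. n1.depth = true  [D.ok == false]
7. n1.cnt = 21  [B.idx + 10]
8. n1.acc = -2  [-2]
9. n5.env = 2  [B.cnt - 19]
10. n6.lab = false  [terminal]
11. n7.live = -9  [terminal]
12. n5.off = false  [A.env == c.live]
13. n5.lim = false  [false]
14. n0.depth = false  [A.off == true]
15. n0.fin = "zq"  ["zq"]
16. n0.off = 28  [B.acc + 30]
17. n0.wid = false  [B.cnt > 21]

false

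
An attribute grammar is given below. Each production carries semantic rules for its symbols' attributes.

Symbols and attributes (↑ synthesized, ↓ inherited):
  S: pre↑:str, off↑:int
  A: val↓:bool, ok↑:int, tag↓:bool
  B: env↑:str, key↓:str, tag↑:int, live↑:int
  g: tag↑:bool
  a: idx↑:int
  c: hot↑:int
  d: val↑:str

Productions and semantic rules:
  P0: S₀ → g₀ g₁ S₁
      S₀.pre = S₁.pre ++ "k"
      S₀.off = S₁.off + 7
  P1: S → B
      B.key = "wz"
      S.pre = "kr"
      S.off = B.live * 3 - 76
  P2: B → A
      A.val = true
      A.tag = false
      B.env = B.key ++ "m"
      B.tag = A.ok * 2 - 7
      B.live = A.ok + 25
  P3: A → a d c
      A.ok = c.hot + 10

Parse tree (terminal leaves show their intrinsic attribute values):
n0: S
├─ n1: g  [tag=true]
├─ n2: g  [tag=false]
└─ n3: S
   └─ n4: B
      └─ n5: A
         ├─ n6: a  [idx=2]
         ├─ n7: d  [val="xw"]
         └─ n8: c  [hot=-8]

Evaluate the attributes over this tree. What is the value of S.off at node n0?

1. n1.tag = true  [terminal]
2. n2.tag = false  [terminal]
3. n4.key = "wz"  ["wz"]
4. n5.val = true  [true]
5. n5.tag = false  [false]
6. n6.idx = 2  [terminal]
7. n7.val = "xw"  [terminal]
8. n8.hot = -8  [terminal]
9. n5.ok = 2  [c.hot + 10]
10. n4.env = "wzm"  [B.key ++ "m"]
11. n4.tag = -3  [A.ok * 2 - 7]
12. n4.live = 27  [A.ok + 25]
13. n3.pre = "kr"  ["kr"]
14. n3.off = 5  [B.live * 3 - 76]
15. n0.pre = "krk"  [S₁.pre ++ "k"]
16. n0.off = 12  [S₁.off + 7]

12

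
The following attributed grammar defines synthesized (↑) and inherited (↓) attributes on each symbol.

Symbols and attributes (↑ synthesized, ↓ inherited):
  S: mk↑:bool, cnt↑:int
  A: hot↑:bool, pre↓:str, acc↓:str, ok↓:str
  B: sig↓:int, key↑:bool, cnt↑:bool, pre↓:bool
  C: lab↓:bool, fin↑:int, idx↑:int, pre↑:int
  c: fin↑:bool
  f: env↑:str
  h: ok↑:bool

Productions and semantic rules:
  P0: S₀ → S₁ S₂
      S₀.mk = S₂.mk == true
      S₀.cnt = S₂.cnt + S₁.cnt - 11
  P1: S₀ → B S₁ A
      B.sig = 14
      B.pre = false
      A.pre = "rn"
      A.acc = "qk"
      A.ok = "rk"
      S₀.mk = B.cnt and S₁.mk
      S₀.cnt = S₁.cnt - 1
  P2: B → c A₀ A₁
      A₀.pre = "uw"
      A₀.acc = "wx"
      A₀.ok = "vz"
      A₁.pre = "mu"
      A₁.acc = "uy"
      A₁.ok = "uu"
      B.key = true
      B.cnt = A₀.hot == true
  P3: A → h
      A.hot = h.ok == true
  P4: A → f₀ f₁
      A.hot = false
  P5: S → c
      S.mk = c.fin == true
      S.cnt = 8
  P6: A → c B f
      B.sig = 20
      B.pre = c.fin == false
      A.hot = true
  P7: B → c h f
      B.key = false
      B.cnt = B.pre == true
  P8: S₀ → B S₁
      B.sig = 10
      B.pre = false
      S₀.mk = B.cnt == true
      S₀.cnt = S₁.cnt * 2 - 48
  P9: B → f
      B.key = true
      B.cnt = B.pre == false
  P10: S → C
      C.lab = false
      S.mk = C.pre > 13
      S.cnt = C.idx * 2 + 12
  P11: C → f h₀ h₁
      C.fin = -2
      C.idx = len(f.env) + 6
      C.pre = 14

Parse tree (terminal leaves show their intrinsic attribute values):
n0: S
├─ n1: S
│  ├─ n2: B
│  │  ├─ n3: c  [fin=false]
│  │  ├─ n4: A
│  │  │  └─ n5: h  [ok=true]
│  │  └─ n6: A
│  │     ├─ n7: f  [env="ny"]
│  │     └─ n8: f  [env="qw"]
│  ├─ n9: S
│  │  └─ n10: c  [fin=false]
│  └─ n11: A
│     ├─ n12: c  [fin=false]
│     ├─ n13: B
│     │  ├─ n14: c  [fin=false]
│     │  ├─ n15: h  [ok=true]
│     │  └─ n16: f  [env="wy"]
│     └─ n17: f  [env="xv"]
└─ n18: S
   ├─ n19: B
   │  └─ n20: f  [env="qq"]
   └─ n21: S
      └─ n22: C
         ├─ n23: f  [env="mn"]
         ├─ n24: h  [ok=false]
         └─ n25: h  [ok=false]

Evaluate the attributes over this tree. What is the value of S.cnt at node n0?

1. n2.sig = 14  [14]
2. n2.pre = false  [false]
3. n3.fin = false  [terminal]
4. n4.pre = "uw"  ["uw"]
5. n4.acc = "wx"  ["wx"]
6. n4.ok = "vz"  ["vz"]
7. n5.ok = true  [terminal]
8. n4.hot = true  [h.ok == true]
9. n6.pre = "mu"  ["mu"]
10. n6.acc = "uy"  ["uy"]
11. n6.ok = "uu"  ["uu"]
12. n7.env = "ny"  [terminal]
13. n8.env = "qw"  [terminal]
14. n6.hot = false  [false]
15. n2.key = true  [true]
16. n2.cnt = true  [A₀.hot == true]
17. n10.fin = false  [terminal]
18. n9.mk = false  [c.fin == true]
19. n9.cnt = 8  [8]
20. n11.pre = "rn"  ["rn"]
21. n11.acc = "qk"  ["qk"]
22. n11.ok = "rk"  ["rk"]
23. n12.fin = false  [terminal]
24. n13.sig = 20  [20]
25. n13.pre = true  [c.fin == false]
26. n14.fin = false  [terminal]
27. n15.ok = true  [terminal]
28. n16.env = "wy"  [terminal]
29. n13.key = false  [false]
30. n13.cnt = true  [B.pre == true]
31. n17.env = "xv"  [terminal]
32. n11.hot = true  [true]
33. n1.mk = false  [B.cnt and S₁.mk]
34. n1.cnt = 7  [S₁.cnt - 1]
35. n19.sig = 10  [10]
36. n19.pre = false  [false]
37. n20.env = "qq"  [terminal]
38. n19.key = true  [true]
39. n19.cnt = true  [B.pre == false]
40. n22.lab = false  [false]
41. n23.env = "mn"  [terminal]
42. n24.ok = false  [terminal]
43. n25.ok = false  [terminal]
44. n22.fin = -2  [-2]
45. n22.idx = 8  [len(f.env) + 6]
46. n22.pre = 14  [14]
47. n21.mk = true  [C.pre > 13]
48. n21.cnt = 28  [C.idx * 2 + 12]
49. n18.mk = true  [B.cnt == true]
50. n18.cnt = 8  [S₁.cnt * 2 - 48]
51. n0.mk = true  [S₂.mk == true]
52. n0.cnt = 4  [S₂.cnt + S₁.cnt - 11]

4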